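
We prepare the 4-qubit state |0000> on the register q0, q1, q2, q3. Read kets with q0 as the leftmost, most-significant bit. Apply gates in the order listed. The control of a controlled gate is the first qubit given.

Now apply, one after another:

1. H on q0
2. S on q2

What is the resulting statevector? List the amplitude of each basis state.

The resulting statevector has amplitude sqrt(2)/2 on |0000>, sqrt(2)/2 on |1000>, and 0 on every other basis state.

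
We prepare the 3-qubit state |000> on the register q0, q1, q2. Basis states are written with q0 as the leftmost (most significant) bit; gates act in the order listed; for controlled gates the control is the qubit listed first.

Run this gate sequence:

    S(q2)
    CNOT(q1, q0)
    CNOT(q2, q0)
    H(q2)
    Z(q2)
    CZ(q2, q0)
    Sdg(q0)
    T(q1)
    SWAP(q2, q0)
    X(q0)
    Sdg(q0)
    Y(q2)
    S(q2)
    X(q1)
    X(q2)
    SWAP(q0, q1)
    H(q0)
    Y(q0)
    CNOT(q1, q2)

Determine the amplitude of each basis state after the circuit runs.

The final amplitudes are I/2 on |000>, 0 on |001>, 0 on |010>, -1/2 on |011>, I/2 on |100>, 0 on |101>, 0 on |110>, -1/2 on |111>.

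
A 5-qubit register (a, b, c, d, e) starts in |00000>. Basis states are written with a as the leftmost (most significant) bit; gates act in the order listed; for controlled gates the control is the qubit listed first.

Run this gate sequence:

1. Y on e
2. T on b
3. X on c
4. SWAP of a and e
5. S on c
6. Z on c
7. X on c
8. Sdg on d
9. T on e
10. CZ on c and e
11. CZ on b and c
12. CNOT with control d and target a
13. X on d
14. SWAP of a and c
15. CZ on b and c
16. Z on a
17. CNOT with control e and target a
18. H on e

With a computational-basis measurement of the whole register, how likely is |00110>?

A full measurement returns |00110> with probability 1/2.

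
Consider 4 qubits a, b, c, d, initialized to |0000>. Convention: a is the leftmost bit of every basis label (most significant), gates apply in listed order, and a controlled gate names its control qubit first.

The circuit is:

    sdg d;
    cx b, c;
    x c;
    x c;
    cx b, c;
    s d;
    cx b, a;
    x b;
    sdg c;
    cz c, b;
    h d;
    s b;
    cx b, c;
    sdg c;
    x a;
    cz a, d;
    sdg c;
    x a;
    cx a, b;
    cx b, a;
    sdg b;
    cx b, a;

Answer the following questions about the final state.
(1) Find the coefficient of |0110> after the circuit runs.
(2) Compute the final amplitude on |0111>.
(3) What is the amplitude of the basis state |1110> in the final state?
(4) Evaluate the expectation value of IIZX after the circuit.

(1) The amplitude on |0110> is -sqrt(2)/2. Key observation: the block from step 1 through step 6 cancels to the identity and can be dropped.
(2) The amplitude on |0111> is sqrt(2)/2.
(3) The final state's coefficient on |1110> equals 0.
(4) The expectation value of IIZX is 1.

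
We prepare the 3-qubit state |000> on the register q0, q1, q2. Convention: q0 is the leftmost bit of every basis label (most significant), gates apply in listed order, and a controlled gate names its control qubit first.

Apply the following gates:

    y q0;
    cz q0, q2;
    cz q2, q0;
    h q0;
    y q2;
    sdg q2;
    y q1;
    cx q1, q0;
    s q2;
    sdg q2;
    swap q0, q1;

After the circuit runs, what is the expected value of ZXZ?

The expectation value of ZXZ is -1.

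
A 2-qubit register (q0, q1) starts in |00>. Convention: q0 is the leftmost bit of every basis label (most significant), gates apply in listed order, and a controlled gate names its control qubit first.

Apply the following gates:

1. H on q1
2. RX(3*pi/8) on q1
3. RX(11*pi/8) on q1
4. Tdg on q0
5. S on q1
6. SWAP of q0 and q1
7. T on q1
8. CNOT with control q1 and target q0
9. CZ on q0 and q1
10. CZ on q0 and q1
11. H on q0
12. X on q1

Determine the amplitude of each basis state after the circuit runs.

After the circuit, the state carries amplitude 0 on |00>, -sqrt(sqrt(2) + 2)/4 + sqrt(2 - sqrt(2))/4 - I*sqrt(sqrt(2) + 2)/4 - I*sqrt(2 - sqrt(2))/4 on |01>, 0 on |10>, -(1 - I)*(sqrt(sqrt(2) + 2) + I*sqrt(2 - sqrt(2)))/4 on |11>.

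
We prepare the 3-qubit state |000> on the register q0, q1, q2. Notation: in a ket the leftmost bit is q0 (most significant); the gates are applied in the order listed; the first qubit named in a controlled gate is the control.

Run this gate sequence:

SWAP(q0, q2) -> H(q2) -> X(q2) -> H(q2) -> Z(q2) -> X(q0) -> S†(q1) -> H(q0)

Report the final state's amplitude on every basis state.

The resulting statevector has amplitude sqrt(2)/2 on |000>, -sqrt(2)/2 on |100>, and 0 on every other basis state. Key observation: gates 2-5 undo each other exactly, leaving only the rest of the circuit to track.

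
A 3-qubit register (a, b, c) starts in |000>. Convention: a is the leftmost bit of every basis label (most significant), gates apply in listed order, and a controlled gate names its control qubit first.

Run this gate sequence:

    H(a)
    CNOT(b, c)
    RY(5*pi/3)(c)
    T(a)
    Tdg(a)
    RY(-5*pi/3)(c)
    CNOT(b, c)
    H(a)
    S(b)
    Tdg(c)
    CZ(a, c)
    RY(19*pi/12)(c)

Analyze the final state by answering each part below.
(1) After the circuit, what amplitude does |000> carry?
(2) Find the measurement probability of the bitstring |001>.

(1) The final state's coefficient on |000> equals -sqrt(sqrt(2) + 2)/4 - sqrt(6 - 3*sqrt(2))/4. Key observation: gates 1-8 undo each other exactly, leaving only the rest of the circuit to track.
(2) A full measurement returns |001> with probability -sqrt(6)/8 + sqrt(2)/8 + 1/2.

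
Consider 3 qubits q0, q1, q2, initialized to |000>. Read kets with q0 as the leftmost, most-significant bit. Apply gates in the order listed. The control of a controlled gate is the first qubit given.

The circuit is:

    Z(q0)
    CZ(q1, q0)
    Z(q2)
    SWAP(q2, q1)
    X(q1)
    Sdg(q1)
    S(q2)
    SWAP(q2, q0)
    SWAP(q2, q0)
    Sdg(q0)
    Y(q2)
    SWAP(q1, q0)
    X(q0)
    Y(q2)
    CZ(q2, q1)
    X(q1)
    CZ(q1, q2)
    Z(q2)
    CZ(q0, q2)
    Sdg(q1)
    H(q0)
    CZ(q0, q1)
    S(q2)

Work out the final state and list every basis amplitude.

The resulting statevector has amplitude -sqrt(2)/2 on |010>, sqrt(2)/2 on |110>, and 0 on every other basis state. Key observation: steps 8-9 multiply out to the identity, so the circuit reduces to the remaining gates.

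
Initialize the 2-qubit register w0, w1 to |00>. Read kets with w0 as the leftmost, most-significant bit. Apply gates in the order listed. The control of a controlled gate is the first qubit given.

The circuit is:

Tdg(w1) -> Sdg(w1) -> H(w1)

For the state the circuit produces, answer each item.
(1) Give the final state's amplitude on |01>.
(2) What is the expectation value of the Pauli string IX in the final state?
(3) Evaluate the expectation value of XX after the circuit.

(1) The final state's coefficient on |01> equals sqrt(2)/2.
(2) The observable IX averages to 1.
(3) The expectation value of XX is 0.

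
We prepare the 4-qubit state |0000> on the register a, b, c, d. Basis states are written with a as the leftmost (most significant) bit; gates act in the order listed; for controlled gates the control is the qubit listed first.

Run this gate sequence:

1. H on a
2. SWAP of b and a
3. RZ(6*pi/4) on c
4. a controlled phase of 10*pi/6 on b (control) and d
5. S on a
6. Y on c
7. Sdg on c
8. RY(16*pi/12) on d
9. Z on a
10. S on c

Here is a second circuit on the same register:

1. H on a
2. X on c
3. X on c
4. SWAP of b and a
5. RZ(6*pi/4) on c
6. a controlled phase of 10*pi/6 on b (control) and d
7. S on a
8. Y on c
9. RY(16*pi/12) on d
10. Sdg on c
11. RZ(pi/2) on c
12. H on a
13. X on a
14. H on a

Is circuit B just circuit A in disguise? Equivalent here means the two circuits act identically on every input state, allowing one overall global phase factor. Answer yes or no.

Yes: on every input state the two circuits agree up to one overall phase factor.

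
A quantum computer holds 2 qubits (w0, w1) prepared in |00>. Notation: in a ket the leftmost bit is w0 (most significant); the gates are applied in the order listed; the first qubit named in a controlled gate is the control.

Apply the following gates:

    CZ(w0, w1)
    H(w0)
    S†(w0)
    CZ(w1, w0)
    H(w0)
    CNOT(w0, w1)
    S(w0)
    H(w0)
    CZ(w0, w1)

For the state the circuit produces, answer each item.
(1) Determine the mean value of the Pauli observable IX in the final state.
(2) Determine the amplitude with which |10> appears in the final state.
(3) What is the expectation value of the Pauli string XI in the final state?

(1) The expectation value of IX is -1.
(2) |10> carries amplitude sqrt(2)*(1 - I)/4 in the final state.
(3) The observable XI averages to 1.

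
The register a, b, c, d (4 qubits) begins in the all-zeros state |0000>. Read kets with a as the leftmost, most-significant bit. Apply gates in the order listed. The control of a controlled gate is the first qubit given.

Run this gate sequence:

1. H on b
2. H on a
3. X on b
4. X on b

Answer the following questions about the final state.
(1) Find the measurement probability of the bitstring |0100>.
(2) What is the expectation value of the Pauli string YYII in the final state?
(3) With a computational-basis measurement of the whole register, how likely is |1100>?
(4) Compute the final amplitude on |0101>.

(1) Outcome |0100> occurs with probability 1/4. Key observation: gates 3-4 undo each other exactly, leaving only the rest of the circuit to track.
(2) In the final state, YYII has expectation 0.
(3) A full measurement returns |1100> with probability 1/4.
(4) |0101> carries amplitude 0 in the final state.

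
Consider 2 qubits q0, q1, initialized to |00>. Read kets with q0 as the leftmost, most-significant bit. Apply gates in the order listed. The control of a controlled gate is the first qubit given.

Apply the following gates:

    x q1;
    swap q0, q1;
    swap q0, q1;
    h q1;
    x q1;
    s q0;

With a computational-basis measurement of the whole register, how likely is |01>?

Outcome |01> occurs with probability 1/2. Key observation: steps 2-3 multiply out to the identity, so the circuit reduces to the remaining gates.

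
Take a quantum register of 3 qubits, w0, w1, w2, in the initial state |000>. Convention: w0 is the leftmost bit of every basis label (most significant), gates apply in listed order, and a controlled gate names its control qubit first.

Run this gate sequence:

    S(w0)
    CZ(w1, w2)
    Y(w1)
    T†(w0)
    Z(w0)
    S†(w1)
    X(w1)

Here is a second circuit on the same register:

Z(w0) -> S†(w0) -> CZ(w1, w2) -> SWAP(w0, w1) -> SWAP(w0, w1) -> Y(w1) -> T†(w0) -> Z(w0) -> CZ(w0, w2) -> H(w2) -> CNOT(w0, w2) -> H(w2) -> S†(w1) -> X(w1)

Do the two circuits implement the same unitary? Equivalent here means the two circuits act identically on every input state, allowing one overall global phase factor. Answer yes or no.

Yes, they are equivalent — the unitaries differ by at most a global phase.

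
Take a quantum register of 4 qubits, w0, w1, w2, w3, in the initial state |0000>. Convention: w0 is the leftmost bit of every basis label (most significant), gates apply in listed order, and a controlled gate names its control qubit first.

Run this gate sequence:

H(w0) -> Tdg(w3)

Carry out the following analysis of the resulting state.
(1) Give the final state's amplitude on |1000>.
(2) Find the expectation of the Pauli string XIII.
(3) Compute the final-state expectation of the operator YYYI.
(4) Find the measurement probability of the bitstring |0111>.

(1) The amplitude on |1000> is sqrt(2)/2.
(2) The expectation value of XIII is 1.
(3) In the final state, YYYI has expectation 0.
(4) Outcome |0111> occurs with probability 0.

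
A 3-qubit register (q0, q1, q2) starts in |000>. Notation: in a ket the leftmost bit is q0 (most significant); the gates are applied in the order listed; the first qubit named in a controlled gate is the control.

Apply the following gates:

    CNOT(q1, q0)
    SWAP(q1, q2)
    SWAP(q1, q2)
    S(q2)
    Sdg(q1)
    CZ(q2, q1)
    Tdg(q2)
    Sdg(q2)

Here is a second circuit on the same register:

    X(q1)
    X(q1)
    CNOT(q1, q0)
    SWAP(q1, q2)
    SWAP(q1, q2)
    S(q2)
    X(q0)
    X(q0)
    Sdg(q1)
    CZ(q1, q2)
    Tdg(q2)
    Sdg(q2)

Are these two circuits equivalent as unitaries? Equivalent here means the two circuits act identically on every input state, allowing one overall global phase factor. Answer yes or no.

Yes, they are equivalent — the unitaries differ by at most a global phase.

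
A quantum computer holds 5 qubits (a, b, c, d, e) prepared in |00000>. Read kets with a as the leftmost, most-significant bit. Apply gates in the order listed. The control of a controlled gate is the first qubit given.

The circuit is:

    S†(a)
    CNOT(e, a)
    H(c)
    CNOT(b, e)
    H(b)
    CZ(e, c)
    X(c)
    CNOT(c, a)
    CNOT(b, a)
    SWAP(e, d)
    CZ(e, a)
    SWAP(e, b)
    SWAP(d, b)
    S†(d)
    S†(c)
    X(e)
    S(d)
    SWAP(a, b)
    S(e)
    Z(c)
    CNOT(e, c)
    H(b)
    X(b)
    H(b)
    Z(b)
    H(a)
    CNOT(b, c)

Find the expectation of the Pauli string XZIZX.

The expectation value of XZIZX is 1. Key observation: gates 22-25 undo each other exactly, leaving only the rest of the circuit to track.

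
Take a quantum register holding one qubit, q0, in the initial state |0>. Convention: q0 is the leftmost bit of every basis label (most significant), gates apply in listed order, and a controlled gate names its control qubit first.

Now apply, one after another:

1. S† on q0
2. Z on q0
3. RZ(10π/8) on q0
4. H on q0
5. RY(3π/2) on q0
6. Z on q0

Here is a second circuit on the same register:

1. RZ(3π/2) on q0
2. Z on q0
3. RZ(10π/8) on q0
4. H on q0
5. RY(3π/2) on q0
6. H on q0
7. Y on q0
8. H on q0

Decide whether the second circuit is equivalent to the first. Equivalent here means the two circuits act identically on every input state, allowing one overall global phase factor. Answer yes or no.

No, they are not equivalent — no single phase factor reconciles the two unitaries.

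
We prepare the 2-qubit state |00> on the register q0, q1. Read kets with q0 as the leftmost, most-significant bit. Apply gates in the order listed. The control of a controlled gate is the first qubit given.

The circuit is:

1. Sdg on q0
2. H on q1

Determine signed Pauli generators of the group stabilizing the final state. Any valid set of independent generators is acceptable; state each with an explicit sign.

The final state is stabilized by the group generated by +IX, +ZI; other independent generating sets are equally valid.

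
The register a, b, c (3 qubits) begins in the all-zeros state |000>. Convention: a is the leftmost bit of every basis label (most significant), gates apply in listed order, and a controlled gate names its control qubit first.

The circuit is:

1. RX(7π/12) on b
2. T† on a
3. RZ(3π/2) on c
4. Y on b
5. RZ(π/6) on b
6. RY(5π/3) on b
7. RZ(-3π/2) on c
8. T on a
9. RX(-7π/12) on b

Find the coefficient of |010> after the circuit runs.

|010> carries amplitude -sqrt(3)*I*exp(I*pi/12)/4 - sqrt(6)*I*exp(-I*pi/12)/16 - sqrt(6)*I*exp(I*pi/12)/16 - sqrt(1/2 - sqrt(2)/4)*sqrt(sqrt(2)/4 + 1/2)*exp(-I*pi/12)/4 + sqrt(1/2 - sqrt(2)/4)*sqrt(sqrt(2)/4 + 1/2)*exp(I*pi/12)/4 - sqrt(6)*exp(-I*pi/12)/16 + sqrt(6)*exp(I*pi/12)/16 + 3*I*sqrt(1/2 - sqrt(2)/4)*sqrt(sqrt(2)/4 + 1/2)*exp(I*pi/12)/4 + 3*I*sqrt(1/2 - sqrt(2)/4)*sqrt(sqrt(2)/4 + 1/2)*exp(-I*pi/12)/4 + sqrt(3)*I*exp(-I*pi/12)/4 in the final state.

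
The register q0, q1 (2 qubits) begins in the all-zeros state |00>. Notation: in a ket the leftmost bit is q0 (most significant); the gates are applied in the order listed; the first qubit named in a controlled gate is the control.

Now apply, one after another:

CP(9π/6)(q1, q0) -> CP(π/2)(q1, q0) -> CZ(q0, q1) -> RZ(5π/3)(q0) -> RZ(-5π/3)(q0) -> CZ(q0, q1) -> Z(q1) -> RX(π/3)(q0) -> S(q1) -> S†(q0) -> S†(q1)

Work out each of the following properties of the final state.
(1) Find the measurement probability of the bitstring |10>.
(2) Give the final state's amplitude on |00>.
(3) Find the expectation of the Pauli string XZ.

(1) A full measurement returns |10> with probability 1/4. Key observation: gates 3-6 undo each other exactly, leaving only the rest of the circuit to track.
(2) The amplitude on |00> is sqrt(3)/2.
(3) The expectation value of XZ is -sqrt(3)/2.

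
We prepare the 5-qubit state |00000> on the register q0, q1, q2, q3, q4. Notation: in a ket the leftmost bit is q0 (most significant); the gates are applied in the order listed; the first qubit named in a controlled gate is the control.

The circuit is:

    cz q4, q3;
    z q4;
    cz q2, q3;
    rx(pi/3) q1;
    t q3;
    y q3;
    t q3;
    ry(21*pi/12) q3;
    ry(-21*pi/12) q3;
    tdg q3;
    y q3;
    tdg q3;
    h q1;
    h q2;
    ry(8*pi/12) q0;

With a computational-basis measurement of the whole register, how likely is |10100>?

The probability of measuring |10100> is 3/16. Key observation: steps 5-12 multiply out to the identity, so the circuit reduces to the remaining gates.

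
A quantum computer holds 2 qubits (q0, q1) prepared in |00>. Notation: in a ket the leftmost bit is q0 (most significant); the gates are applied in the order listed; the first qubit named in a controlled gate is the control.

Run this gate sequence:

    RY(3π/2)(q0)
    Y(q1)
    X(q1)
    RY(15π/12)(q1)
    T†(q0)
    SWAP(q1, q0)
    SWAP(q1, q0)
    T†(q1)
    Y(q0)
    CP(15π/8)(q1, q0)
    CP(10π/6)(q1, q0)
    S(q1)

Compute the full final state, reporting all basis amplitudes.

After the circuit, the state carries amplitude sqrt(4 - 2*sqrt(2))*exp(3*I*pi/4)/4 on |00>, sqrt(2*sqrt(2) + 4)/4 on |01>, -sqrt(4 - 2*sqrt(2))/4 on |10>, -sqrt(2*sqrt(2) + 4)*exp(19*I*pi/24)/4 on |11>. Key observation: gates 6-7 undo each other exactly, leaving only the rest of the circuit to track.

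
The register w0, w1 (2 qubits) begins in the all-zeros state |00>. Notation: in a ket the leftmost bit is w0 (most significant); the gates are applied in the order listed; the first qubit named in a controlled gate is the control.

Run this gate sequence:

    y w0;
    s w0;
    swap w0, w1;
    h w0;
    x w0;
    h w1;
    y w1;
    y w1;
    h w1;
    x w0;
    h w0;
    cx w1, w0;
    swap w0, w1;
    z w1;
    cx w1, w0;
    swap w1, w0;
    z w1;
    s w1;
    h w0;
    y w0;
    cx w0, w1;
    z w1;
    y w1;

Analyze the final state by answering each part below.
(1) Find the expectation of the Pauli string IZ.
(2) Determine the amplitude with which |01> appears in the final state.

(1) In the final state, IZ has expectation 0. Key observation: gates 4-11 undo each other exactly, leaving only the rest of the circuit to track.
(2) |01> carries amplitude -sqrt(2)/2 in the final state.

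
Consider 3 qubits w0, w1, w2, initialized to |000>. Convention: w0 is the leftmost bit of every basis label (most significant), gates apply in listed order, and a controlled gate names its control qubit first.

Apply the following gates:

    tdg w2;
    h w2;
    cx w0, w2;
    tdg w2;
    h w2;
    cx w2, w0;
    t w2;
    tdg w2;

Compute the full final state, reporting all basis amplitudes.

The final amplitudes are 1/2 - exp(3*I*pi/4)/2 on |000>, 1/2 + exp(3*I*pi/4)/2 on |101>, and 0 on every other basis state.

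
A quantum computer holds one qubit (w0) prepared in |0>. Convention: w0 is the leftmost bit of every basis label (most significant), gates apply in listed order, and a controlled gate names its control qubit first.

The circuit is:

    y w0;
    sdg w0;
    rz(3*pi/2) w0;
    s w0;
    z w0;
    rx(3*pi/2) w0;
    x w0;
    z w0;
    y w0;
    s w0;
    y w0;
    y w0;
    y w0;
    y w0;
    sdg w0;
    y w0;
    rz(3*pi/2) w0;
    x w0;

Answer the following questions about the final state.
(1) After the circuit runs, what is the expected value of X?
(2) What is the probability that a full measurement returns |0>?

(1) In the final state, X has expectation -1. Key observation: gates 9-16 undo each other exactly, leaving only the rest of the circuit to track.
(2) The probability of measuring |0> is 1/2.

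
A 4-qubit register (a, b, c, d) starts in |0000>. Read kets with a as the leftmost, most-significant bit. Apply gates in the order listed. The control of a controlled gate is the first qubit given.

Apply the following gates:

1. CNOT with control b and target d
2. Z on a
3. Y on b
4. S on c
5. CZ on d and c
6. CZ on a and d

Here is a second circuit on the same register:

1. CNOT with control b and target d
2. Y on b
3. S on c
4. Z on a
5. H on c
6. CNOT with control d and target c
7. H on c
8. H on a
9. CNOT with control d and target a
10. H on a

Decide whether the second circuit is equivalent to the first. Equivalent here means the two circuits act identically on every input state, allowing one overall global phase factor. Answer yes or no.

Yes, they are equivalent — the unitaries differ by at most a global phase.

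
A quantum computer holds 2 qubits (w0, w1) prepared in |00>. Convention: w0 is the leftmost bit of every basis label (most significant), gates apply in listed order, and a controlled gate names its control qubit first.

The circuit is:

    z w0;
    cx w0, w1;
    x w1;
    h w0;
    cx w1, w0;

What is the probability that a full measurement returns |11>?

A full measurement returns |11> with probability 1/2.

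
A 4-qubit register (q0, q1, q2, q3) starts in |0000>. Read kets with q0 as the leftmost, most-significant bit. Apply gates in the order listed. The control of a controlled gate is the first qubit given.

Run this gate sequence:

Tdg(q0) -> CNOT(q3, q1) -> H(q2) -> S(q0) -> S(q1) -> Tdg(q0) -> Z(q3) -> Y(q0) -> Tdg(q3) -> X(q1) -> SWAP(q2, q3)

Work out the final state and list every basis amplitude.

The resulting statevector has amplitude sqrt(2)*I/2 on |1100>, sqrt(2)*I/2 on |1101>, and 0 on every other basis state.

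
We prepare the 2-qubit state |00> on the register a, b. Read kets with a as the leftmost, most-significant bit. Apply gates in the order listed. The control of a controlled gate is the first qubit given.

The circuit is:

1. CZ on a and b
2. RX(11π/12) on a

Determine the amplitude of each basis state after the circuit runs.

The final amplitudes are -sqrt(6 - 3*sqrt(2))/4 + sqrt(sqrt(2) + 2)/4 on |00>, 0 on |01>, -I*sqrt(3*sqrt(2) + 6)/4 - I*sqrt(2 - sqrt(2))/4 on |10>, 0 on |11>.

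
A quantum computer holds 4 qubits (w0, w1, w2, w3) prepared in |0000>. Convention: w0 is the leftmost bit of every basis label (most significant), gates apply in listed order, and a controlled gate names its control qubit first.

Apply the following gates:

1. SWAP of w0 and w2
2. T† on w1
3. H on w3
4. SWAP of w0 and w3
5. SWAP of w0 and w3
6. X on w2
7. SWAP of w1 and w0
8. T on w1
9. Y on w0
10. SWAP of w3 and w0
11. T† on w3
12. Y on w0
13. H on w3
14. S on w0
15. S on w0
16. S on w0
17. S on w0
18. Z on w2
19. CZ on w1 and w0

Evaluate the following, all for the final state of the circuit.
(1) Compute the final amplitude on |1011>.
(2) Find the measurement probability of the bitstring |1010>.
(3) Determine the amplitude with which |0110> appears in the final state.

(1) The amplitude on |1011> is exp(3*I*pi/4)/2. Key observation: gates 14-17 undo each other exactly, leaving only the rest of the circuit to track.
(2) A full measurement returns |1010> with probability 1/4.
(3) |0110> carries amplitude 0 in the final state.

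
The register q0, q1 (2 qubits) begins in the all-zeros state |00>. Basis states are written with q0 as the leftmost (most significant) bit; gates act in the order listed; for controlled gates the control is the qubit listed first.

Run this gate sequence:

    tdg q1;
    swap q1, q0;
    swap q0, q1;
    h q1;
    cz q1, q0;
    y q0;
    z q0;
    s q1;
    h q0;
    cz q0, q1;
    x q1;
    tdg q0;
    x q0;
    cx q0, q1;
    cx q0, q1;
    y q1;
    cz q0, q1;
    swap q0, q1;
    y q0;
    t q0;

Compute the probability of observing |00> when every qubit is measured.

Outcome |00> occurs with probability 1/4.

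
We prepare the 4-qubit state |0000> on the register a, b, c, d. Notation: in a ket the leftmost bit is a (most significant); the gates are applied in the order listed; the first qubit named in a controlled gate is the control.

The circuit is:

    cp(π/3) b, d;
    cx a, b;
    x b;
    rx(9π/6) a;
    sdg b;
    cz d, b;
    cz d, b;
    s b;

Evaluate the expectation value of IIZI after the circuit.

The observable IIZI averages to 1. Key observation: steps 5-8 multiply out to the identity, so the circuit reduces to the remaining gates.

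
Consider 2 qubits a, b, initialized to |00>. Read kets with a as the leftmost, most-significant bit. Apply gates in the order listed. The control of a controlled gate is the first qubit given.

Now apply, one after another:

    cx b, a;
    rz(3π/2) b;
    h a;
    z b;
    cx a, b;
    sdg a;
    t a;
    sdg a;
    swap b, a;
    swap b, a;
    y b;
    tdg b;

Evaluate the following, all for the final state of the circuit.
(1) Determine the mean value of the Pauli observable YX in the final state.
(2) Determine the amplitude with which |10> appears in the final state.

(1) The expectation value of YX is 1.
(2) The final state's coefficient on |10> equals sqrt(2)/2.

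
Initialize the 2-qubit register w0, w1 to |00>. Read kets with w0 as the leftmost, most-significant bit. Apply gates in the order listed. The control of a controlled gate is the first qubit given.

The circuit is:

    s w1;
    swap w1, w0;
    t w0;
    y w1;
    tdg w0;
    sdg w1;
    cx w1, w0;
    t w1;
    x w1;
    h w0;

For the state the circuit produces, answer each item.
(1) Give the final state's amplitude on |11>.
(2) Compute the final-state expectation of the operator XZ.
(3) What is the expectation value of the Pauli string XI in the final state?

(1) The final state's coefficient on |11> equals 0.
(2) The expectation value of XZ is -1.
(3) In the final state, XI has expectation -1.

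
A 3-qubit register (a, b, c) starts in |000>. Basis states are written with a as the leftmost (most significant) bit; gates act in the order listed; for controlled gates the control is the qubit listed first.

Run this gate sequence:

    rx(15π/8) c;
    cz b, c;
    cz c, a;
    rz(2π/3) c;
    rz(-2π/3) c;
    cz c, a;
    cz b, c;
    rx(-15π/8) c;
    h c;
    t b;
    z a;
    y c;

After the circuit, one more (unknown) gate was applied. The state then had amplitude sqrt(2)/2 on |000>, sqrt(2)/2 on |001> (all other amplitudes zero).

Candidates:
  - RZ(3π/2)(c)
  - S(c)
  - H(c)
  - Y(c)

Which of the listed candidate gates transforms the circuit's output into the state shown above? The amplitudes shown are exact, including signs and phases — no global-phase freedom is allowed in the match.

The applied gate was Y(c). Key observation: the block from step 1 through step 8 cancels to the identity and can be dropped.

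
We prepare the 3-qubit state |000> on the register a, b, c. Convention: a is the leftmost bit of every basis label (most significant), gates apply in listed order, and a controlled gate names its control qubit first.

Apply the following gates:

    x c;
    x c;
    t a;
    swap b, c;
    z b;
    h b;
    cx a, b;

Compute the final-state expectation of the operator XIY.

The expectation value of XIY is 0. Key observation: steps 1-2 multiply out to the identity, so the circuit reduces to the remaining gates.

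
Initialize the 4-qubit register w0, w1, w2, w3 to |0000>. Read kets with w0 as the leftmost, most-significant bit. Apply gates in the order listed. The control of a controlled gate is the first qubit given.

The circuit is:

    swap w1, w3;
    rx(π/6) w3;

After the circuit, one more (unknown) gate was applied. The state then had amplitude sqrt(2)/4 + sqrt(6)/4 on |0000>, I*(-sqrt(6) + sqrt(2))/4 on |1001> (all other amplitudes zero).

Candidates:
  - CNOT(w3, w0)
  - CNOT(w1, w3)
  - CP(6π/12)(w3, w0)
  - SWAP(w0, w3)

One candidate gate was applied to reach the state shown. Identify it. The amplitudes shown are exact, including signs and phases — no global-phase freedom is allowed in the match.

The unique candidate consistent with the amplitudes is CNOT(w3, w0).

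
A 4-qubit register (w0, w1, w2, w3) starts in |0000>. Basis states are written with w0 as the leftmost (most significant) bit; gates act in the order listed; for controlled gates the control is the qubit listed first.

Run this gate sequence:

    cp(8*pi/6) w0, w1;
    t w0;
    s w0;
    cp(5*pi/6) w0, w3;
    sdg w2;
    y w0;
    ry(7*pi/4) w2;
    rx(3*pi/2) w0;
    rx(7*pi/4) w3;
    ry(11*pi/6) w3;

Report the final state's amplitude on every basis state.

The final amplitudes are -(1 - I)*(1 + sqrt(2) + I + sqrt(3)*(1 + I) + sqrt(6)*I)/16 on |0000>, (1 - I)*(-1 + sqrt(6) - sqrt(2)*I - I + sqrt(3)*(1 + I))/16 on |0001>, (1 - I)*(1 + sqrt(6) - I + sqrt(2)*I + sqrt(3)*(-1 + I))/16 on |0010>, (1 - I)*(-1 + sqrt(2) - sqrt(6)*I + I + sqrt(3)*(-1 + I))/16 on |0011>, 0 on |0100>, 0 on |0101>, 0 on |0110>, 0 on |0111>, (1 - I)*(-sqrt(6) - 1 + I + sqrt(2)*I + sqrt(3)*(-1 + I))/16 on |1000>, (1 - I)*(-sqrt(2) - 1 - sqrt(6)*I + sqrt(3)*(1 - I) + I)/16 on |1001>, (1 - I)*(-1 + sqrt(2) - sqrt(6)*I - I + sqrt(3)*(1 + I))/16 on |1010>, (1 - I)*(-sqrt(6) + 1 - sqrt(2)*I + I + sqrt(3)*(1 + I))/16 on |1011>, 0 on |1100>, 0 on |1101>, 0 on |1110>, 0 on |1111>.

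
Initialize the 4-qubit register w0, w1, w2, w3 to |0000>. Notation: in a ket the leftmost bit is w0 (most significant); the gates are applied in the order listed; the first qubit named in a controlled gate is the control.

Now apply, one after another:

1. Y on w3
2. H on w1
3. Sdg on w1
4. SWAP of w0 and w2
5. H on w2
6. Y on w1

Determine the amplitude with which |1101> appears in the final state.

|1101> carries amplitude 0 in the final state.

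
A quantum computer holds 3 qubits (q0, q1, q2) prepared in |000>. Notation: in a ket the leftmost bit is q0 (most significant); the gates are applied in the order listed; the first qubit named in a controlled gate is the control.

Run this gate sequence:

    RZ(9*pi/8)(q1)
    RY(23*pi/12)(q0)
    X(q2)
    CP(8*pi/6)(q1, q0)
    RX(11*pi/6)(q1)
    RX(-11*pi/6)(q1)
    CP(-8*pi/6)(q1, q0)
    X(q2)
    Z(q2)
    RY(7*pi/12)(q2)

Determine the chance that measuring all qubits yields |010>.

A full measurement returns |010> with probability 0.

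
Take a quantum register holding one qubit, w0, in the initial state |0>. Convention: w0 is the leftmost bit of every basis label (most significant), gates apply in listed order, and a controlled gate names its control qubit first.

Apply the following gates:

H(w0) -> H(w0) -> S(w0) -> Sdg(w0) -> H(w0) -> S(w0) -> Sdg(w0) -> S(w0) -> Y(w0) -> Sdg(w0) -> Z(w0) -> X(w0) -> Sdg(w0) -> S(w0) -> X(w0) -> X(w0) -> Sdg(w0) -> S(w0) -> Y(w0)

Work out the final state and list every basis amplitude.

The resulting statevector has amplitude -sqrt(2)*I/2 on |0>, -sqrt(2)*I/2 on |1>. Key observation: the block from step 13 through step 18 cancels to the identity and can be dropped.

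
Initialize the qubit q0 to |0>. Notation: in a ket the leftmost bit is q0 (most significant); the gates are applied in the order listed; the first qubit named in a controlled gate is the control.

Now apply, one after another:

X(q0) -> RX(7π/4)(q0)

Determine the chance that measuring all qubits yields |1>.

The probability of measuring |1> is sqrt(2)/4 + 1/2.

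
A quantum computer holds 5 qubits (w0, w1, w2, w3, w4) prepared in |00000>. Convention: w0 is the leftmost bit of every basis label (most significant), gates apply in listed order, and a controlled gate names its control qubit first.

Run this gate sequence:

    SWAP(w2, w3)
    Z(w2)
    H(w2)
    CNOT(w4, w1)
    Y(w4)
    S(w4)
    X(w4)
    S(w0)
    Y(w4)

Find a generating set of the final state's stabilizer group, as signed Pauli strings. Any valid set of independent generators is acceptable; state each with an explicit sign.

The final state is stabilized by the group generated by +IIXII, +ZIIII, +IZIII, +IIIZI, -IIIIZ; other independent generating sets are equally valid.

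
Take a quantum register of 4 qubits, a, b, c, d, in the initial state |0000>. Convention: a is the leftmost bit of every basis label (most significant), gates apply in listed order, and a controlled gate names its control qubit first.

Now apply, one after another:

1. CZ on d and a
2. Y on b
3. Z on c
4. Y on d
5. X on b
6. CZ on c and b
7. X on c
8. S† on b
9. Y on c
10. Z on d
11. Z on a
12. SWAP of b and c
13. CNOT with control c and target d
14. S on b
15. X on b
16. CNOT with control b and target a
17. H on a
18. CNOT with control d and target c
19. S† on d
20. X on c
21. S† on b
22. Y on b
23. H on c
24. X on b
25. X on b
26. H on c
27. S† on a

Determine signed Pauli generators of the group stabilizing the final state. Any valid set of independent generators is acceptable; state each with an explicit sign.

The stabilizer group can be generated by +YIII, +IZII, +IIZI, -IIIZ, among other valid generating sets. Key observation: the block from step 23 through step 26 cancels to the identity and can be dropped.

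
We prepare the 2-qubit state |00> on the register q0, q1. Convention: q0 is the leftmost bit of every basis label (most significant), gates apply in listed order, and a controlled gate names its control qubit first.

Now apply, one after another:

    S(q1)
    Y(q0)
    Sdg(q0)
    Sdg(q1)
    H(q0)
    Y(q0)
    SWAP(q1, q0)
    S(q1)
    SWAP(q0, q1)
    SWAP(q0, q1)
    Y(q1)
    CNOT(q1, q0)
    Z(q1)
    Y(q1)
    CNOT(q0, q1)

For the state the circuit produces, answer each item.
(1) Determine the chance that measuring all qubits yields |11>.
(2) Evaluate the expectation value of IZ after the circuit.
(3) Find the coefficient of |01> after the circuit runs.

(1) A full measurement returns |11> with probability 1/2.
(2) The expectation value of IZ is -1.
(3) The final state's coefficient on |01> equals -sqrt(2)/2.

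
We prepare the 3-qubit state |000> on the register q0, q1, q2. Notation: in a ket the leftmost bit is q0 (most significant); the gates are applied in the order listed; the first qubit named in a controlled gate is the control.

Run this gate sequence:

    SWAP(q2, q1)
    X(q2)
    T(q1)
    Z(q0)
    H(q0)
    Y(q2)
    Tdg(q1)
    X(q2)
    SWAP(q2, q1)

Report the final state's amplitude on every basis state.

The final amplitudes are -sqrt(2)*I/2 on |010>, -sqrt(2)*I/2 on |110>, and 0 on every other basis state.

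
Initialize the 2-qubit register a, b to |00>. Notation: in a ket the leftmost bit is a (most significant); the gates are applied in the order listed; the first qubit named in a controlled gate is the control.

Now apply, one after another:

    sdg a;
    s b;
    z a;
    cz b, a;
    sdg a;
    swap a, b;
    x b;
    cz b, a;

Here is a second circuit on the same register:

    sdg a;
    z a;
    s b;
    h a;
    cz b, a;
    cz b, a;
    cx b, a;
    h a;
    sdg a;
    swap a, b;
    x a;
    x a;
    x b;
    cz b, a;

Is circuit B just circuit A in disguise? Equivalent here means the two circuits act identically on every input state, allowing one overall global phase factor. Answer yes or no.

Yes — the two circuits implement the same unitary up to a global phase.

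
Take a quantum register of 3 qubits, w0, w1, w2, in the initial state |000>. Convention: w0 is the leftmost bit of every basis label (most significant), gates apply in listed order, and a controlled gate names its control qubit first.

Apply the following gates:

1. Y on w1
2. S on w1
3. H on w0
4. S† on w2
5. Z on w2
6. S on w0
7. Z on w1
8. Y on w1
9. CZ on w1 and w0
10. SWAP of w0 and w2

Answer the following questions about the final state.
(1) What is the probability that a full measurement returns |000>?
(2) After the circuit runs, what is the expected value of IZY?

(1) A full measurement returns |000> with probability 1/2.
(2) The expectation value of IZY is 1.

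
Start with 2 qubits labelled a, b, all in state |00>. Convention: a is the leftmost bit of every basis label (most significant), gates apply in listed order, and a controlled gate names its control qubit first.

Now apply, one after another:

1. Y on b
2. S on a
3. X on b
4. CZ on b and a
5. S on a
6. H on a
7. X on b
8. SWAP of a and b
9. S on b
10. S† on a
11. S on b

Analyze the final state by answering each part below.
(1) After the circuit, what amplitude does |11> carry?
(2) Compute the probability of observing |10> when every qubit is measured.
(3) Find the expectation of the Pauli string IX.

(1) |11> carries amplitude -sqrt(2)/2 in the final state.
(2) The probability of measuring |10> is 1/2.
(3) In the final state, IX has expectation -1.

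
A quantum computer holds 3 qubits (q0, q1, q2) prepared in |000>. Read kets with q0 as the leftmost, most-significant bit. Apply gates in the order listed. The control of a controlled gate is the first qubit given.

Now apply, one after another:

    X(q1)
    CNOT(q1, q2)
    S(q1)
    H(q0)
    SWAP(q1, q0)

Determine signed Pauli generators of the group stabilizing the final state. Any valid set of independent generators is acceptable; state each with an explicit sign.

The stabilizer group can be generated by +IXI, -ZII, -IIZ, among other valid generating sets.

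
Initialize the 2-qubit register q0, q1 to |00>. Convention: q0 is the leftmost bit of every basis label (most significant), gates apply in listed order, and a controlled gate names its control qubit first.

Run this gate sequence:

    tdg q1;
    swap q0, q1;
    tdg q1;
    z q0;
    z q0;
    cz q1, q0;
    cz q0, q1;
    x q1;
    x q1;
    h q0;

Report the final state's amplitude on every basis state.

The resulting statevector has amplitude sqrt(2)/2 on |00>, 0 on |01>, sqrt(2)/2 on |10>, 0 on |11>.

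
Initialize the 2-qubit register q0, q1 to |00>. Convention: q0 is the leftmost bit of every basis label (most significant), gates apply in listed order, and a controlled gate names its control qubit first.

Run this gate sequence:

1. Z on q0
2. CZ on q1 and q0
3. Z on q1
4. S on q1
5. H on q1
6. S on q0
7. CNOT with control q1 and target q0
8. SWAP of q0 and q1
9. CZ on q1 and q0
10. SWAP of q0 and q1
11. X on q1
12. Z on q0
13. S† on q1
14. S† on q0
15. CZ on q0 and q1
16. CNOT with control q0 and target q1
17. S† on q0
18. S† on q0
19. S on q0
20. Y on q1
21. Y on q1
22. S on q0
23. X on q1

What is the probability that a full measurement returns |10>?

A full measurement returns |10> with probability 1/2.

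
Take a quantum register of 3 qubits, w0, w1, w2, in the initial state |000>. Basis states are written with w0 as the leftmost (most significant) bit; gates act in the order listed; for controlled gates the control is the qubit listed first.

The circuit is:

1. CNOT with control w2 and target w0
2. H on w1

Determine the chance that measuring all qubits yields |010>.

The probability of measuring |010> is 1/2.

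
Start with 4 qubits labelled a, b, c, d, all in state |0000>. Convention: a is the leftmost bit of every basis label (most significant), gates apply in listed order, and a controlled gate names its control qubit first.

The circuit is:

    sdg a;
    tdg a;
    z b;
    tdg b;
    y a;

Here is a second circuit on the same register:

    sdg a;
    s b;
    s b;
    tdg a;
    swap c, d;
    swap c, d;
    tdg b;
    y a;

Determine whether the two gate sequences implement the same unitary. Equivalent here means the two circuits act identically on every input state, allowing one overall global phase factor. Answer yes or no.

Yes: on every input state the two circuits agree up to one overall phase factor.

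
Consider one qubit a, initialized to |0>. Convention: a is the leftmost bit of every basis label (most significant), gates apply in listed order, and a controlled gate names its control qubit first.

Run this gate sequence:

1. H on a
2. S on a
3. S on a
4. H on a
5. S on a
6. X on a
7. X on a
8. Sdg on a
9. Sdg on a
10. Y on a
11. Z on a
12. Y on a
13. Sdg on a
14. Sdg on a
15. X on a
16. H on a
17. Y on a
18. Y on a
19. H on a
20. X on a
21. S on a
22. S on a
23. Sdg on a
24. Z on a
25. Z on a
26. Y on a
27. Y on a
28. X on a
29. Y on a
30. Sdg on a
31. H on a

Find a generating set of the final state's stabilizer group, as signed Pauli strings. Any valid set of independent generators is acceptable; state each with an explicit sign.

The stabilizer group can be generated by -X, among other valid generating sets. Key observation: gates 14-21 undo each other exactly, leaving only the rest of the circuit to track.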